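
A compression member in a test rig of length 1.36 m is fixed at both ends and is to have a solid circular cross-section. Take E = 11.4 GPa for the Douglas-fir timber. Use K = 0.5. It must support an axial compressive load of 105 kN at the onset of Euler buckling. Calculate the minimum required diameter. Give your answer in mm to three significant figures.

d ≈ 54.5 mm

L_e = K·L = 0.5 × 1.36 = 0.6800 m
Required I = P_cr·L_e²/(π²E) = 1.050×10^5 × 0.6800² / (π² × 1.14×10^10) = 4.315×10^-7 m⁴
I_req = 4.315×10^5 mm⁴
Solid circle: I = πd⁴/64  ⇒  d = (64I/π)^(1/4) = (64×4.315×10^5/π)^(1/4) = 54.5 mm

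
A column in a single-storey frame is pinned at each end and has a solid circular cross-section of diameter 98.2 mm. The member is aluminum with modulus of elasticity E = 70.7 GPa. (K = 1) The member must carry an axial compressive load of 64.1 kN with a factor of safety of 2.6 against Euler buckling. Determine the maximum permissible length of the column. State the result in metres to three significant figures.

L_max ≈ 4.37 m

I = πd⁴/64 = π×98.2⁴/64 = 4.565×10^6 mm⁴
I = 4.565×10^-6 m⁴
Required critical load P_cr = n·P = 2.6 × 64.1 = 166.7 kN = 1.667×10^5 N
From P_cr = π²EI/(K·L)²:  L = (1/K)·√(π²EI/P_cr) = (1/1)·√(π²×7.07×10^10×4.565×10^-6/1.667×10^5)
L = 4.37 m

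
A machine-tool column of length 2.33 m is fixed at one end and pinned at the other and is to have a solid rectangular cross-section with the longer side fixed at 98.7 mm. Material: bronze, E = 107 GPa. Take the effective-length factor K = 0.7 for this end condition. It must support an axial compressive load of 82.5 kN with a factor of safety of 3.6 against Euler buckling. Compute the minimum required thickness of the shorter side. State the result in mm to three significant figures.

b ≈ 45.0 mm

Required P_cr = n·P = 3.6 × 82.5 = 297.0 kN
L_e = K·L = 0.7 × 2.33 = 1.631 m
Required I = P_cr·L_e²/(π²E) = 2.970×10^5 × 1.631² / (π² × 1.07×10^11) = 7.481×10^-7 m⁴
I_req = 7.481×10^5 mm⁴
Rectangle, weak axis: I_min = h·b³/12 with h = 98.7 mm fixed  ⇒  b = (12I/h)^(1/3) = 45.0 mm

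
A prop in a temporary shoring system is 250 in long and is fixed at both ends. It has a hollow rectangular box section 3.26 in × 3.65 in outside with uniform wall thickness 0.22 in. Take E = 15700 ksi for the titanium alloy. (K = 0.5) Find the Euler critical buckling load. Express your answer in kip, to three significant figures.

Inner dimensions: h_i = 3.65 − 2×0.22 = 3.210 in, b_i = 3.26 − 2×0.22 = 2.820 in
Weak-axis I_min = (h_o·b_o³ − h_i·b_i³)/12 with b_o = 3.26, b_i = 2.820 in (shorter outer/inner sides).
I_min = (3.65×3.26³ − 3.210×2.820³)/12 = 4.539 in⁴
Effective length L_e = K·L = 0.5 × 250 = 125.0 in
P_cr = π²EI / L_e² = π² × 15700×10³ × 4.539 / 125.0² = 4.502×10^4 lb

P_cr ≈ 45.0 kip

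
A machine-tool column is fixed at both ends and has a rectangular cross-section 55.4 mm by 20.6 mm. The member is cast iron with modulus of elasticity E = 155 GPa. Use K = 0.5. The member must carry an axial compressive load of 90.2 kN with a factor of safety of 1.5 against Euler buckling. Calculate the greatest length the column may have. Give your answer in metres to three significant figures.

Buckling occurs about the weak axis: I_min = h·b³/12 with b = 20.6 mm (the shorter side).
I_min = 55.4×20.6³/12 = 4.036×10^4 mm⁴
I = 4.036×10^-8 m⁴
Required critical load P_cr = n·P = 1.5 × 90.2 = 135.3 kN = 1.353×10^5 N
From P_cr = π²EI/(K·L)²:  L = (1/K)·√(π²EI/P_cr) = (1/0.5)·√(π²×1.55×10^11×4.036×10^-8/1.353×10^5)
L = 1.35 m

L_max ≈ 1.35 m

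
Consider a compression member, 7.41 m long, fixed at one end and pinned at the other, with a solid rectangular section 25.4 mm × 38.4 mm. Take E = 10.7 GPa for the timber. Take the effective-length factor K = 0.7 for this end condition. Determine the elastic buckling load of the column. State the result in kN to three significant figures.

P_cr ≈ 0.206 kN

Buckling occurs about the weak axis: I_min = h·b³/12 with b = 25.4 mm (the shorter side).
I_min = 38.4×25.4³/12 = 5.244×10^4 mm⁴
I = 5.244×10^4 mm⁴ = 5.244×10^-8 m⁴
Effective length L_e = K·L = 0.7 × 7.41 = 5.187 m
P_cr = π²EI / L_e² = π² × 10.7×10⁹ × 5.244×10^-8 / 5.187² = 205.8 N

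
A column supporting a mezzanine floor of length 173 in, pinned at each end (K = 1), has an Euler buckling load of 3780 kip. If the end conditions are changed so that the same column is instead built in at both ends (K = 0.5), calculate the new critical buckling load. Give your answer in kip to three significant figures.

P_cr ≈ 15100 kip

P_cr ∝ 1/K², so P_cr,new = P_cr,old × (K_old/K_new)² = 3780 × (1/0.5)²
= 3780 × 4.000 = 15100 kip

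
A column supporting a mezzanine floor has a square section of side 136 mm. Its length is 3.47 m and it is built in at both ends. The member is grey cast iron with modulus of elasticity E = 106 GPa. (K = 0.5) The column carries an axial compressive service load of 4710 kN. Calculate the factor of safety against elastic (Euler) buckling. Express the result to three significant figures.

I = a⁴/12 = 136⁴/12 = 2.851×10^7 mm⁴
I = 2.851×10^7 mm⁴ = 2.851×10^-5 m⁴
Effective length L_e = K·L = 0.5 × 3.47 = 1.735 m
P_cr = π²EI / L_e² = π² × 106×10⁹ × 2.851×10^-5 / 1.735² = 9.908×10^6 N
Factor of safety n = P_cr / P = 9907.9 / 4710 = 2.10

n ≈ 2.10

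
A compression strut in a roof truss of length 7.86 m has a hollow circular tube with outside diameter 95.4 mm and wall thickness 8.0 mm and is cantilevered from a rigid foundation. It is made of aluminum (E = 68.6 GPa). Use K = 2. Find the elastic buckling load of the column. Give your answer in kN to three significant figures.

P_cr ≈ 5.79 kN

Inner diameter d_i = 95.4 − 2×8.0 = 79.40 mm
I = π(d_o⁴ − d_i⁴)/64 = π(95.4⁴ − 79.40⁴)/64 = 2.115×10^6 mm⁴
I = 2.115×10^6 mm⁴ = 2.115×10^-6 m⁴
Effective length L_e = K·L = 2 × 7.86 = 15.72 m
P_cr = π²EI / L_e² = π² × 68.6×10⁹ × 2.115×10^-6 / 15.72² = 5.795×10^3 N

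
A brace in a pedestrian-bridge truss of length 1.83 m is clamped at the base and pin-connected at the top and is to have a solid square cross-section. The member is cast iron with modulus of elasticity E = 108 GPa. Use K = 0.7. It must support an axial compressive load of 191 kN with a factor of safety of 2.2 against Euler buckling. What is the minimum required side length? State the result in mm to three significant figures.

Required P_cr = n·P = 2.2 × 191 = 420.2 kN
L_e = K·L = 0.7 × 1.83 = 1.281 m
Required I = P_cr·L_e²/(π²E) = 4.202×10^5 × 1.281² / (π² × 1.08×10^11) = 6.469×10^-7 m⁴
I_req = 6.469×10^5 mm⁴
Solid square: I = a⁴/12  ⇒  a = (12I)^(1/4) = (12×6.469×10^5)^(1/4) = 52.8 mm

a ≈ 52.8 mm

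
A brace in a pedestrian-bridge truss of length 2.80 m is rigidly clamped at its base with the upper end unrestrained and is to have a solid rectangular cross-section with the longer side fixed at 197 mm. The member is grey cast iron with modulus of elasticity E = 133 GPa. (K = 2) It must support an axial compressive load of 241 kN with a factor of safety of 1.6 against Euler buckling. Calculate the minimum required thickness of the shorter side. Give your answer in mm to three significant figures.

Required P_cr = n·P = 1.6 × 241 = 385.6 kN
L_e = K·L = 2 × 2.80 = 5.600 m
Required I = P_cr·L_e²/(π²E) = 3.856×10^5 × 5.600² / (π² × 1.33×10^11) = 9.212×10^-6 m⁴
I_req = 9.212×10^6 mm⁴
Rectangle, weak axis: I_min = h·b³/12 with h = 197 mm fixed  ⇒  b = (12I/h)^(1/3) = 82.5 mm

b ≈ 82.5 mm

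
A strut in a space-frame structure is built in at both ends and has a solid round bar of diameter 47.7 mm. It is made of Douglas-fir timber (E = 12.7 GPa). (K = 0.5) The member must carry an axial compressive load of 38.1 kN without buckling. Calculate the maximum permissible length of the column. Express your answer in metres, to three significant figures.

L_max ≈ 1.83 m

I = πd⁴/64 = π×47.7⁴/64 = 2.541×10^5 mm⁴
I = 2.541×10^-7 m⁴
At the buckling limit P_cr = P = 3.810×10^4 N
From P_cr = π²EI/(K·L)²:  L = (1/K)·√(π²EI/P_cr) = (1/0.5)·√(π²×1.27×10^10×2.541×10^-7/3.810×10^4)
L = 1.83 m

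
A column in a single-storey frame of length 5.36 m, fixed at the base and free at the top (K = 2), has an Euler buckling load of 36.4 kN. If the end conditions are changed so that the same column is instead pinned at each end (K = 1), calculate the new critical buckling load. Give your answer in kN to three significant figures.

P_cr ∝ 1/K², so P_cr,new = P_cr,old × (K_old/K_new)² = 36.4 × (2/1)²
= 36.4 × 4.000 = 146 kN

P_cr ≈ 146 kN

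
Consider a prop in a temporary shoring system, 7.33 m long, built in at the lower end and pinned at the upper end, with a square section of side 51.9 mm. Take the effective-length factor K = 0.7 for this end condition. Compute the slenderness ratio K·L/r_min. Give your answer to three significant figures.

λ ≈ 342

For a square r = a/√12 = 51.9/√12 = 14.98 mm
L_e = K·L = 0.7 × 7.33 m = 5.131 m = 5131.0 mm
λ = L_e / r_min = 5131.0 / 14.98 = 342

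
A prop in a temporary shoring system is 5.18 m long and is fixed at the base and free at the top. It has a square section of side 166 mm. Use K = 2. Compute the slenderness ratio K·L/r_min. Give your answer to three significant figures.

λ ≈ 216

For a square r = a/√12 = 166/√12 = 47.92 mm
L_e = K·L = 2 × 5.18 m = 10.36 m = 10360 mm
λ = L_e / r_min = 10360 / 47.92 = 216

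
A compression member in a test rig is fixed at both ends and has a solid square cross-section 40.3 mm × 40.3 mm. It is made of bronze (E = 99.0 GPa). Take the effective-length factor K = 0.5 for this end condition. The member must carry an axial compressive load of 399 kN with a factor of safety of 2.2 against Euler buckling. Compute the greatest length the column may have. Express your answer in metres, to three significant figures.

I = a⁴/12 = 40.3⁴/12 = 2.198×10^5 mm⁴
I = 2.198×10^-7 m⁴
Required critical load P_cr = n·P = 2.2 × 399 = 877.8 kN = 8.778×10^5 N
From P_cr = π²EI/(K·L)²:  L = (1/K)·√(π²EI/P_cr) = (1/0.5)·√(π²×9.90×10^10×2.198×10^-7/8.778×10^5)
L = 0.989 m

L_max ≈ 0.989 m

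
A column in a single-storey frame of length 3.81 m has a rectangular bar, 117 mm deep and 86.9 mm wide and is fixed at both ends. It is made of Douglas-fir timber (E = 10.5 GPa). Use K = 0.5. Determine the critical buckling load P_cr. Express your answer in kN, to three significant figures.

Buckling occurs about the weak axis: I_min = h·b³/12 with b = 86.9 mm (the shorter side).
I_min = 117×86.9³/12 = 6.398×10^6 mm⁴
I = 6.398×10^6 mm⁴ = 6.398×10^-6 m⁴
Effective length L_e = K·L = 0.5 × 3.81 = 1.905 m
P_cr = π²EI / L_e² = π² × 10.5×10⁹ × 6.398×10^-6 / 1.905² = 1.827×10^5 N

P_cr ≈ 183 kN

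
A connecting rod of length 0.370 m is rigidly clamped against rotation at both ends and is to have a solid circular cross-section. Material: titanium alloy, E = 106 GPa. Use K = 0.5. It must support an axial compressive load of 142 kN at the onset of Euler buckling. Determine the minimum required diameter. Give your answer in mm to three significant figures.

L_e = K·L = 0.5 × 0.370 = 0.1850 m
Required I = P_cr·L_e²/(π²E) = 1.420×10^5 × 0.1850² / (π² × 1.06×10^11) = 4.645×10^-9 m⁴
I_req = 4.645×10^3 mm⁴
Solid circle: I = πd⁴/64  ⇒  d = (64I/π)^(1/4) = (64×4.645×10^3/π)^(1/4) = 17.5 mm

d ≈ 17.5 mm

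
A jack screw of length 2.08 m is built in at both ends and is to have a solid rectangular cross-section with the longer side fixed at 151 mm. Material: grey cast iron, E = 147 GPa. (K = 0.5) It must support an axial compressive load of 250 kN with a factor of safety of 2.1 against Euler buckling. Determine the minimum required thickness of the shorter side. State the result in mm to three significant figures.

b ≈ 31.4 mm

Required P_cr = n·P = 2.1 × 250 = 525.0 kN
L_e = K·L = 0.5 × 2.08 = 1.040 m
Required I = P_cr·L_e²/(π²E) = 5.250×10^5 × 1.040² / (π² × 1.47×10^11) = 3.914×10^-7 m⁴
I_req = 3.914×10^5 mm⁴
Rectangle, weak axis: I_min = h·b³/12 with h = 151 mm fixed  ⇒  b = (12I/h)^(1/3) = 31.4 mm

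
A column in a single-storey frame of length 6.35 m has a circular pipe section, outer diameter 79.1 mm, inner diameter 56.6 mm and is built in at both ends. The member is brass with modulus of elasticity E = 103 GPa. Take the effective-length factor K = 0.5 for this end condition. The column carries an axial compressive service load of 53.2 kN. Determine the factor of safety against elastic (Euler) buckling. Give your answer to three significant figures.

n ≈ 2.69

d_o = 79.1 mm, d_i = 56.6 mm
I = π(d_o⁴ − d_i⁴)/64 = π(79.1⁴ − 56.60⁴)/64 = 1.418×10^6 mm⁴
I = 1.418×10^6 mm⁴ = 1.418×10^-6 m⁴
Effective length L_e = K·L = 0.5 × 6.35 = 3.175 m
P_cr = π²EI / L_e² = π² × 103×10⁹ × 1.418×10^-6 / 3.175² = 1.430×10^5 N
Factor of safety n = P_cr / P = 142.98 / 53.2 = 2.69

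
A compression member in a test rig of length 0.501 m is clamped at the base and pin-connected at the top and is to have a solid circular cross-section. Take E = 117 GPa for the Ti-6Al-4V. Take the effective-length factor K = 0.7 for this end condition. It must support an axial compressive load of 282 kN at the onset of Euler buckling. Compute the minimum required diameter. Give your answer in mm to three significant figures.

L_e = K·L = 0.7 × 0.501 = 0.3507 m
Required I = P_cr·L_e²/(π²E) = 2.820×10^5 × 0.3507² / (π² × 1.17×10^11) = 3.004×10^-8 m⁴
I_req = 3.004×10^4 mm⁴
Solid circle: I = πd⁴/64  ⇒  d = (64I/π)^(1/4) = (64×3.004×10^4/π)^(1/4) = 28.0 mm

d ≈ 28.0 mm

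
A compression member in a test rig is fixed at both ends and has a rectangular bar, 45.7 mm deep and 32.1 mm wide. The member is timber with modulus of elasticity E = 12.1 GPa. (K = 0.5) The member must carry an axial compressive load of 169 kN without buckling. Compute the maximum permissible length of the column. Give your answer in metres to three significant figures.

Buckling occurs about the weak axis: I_min = h·b³/12 with b = 32.1 mm (the shorter side).
I_min = 45.7×32.1³/12 = 1.260×10^5 mm⁴
I = 1.260×10^-7 m⁴
At the buckling limit P_cr = P = 1.690×10^5 N
From P_cr = π²EI/(K·L)²:  L = (1/K)·√(π²EI/P_cr) = (1/0.5)·√(π²×1.21×10^10×1.260×10^-7/1.690×10^5)
L = 0.597 m

L_max ≈ 0.597 m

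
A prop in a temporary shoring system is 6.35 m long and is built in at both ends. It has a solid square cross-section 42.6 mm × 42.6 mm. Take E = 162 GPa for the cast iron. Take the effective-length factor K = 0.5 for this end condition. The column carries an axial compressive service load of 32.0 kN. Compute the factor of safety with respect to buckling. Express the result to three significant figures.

I = a⁴/12 = 42.6⁴/12 = 2.744×10^5 mm⁴
I = 2.744×10^5 mm⁴ = 2.744×10^-7 m⁴
Effective length L_e = K·L = 0.5 × 6.35 = 3.175 m
P_cr = π²EI / L_e² = π² × 162×10⁹ × 2.744×10^-7 / 3.175² = 4.353×10^4 N
Factor of safety n = P_cr / P = 43.530 / 32.0 = 1.36

n ≈ 1.36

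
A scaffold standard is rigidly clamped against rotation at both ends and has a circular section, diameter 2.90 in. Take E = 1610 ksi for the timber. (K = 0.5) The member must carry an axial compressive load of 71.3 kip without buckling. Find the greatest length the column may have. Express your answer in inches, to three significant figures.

I = πd⁴/64 = π×2.90⁴/64 = 3.472 in⁴
At the buckling limit P_cr = P = 7.130×10^4 lb
From P_cr = π²EI/(K·L)²:  L = (1/K)·√(π²EI/P_cr) = (1/0.5)·√(π²×1.61×10^6×3.472/7.130×10^4)
L = 55.6 in

L_max ≈ 55.6 in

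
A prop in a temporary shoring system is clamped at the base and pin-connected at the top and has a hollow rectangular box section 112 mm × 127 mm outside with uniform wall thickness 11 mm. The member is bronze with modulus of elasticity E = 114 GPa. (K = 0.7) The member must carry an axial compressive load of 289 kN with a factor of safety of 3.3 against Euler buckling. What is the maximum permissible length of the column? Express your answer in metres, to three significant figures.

Inner dimensions: h_i = 127 − 2×11 = 105.0 mm, b_i = 112 − 2×11 = 90.00 mm
Weak-axis I_min = (h_o·b_o³ − h_i·b_i³)/12 with b_o = 112, b_i = 90.00 mm (shorter outer/inner sides).
I_min = (127×112³ − 105.0×90.00³)/12 = 8.490×10^6 mm⁴
I = 8.490×10^-6 m⁴
Required critical load P_cr = n·P = 3.3 × 289 = 953.7 kN = 9.537×10^5 N
From P_cr = π²EI/(K·L)²:  L = (1/K)·√(π²EI/P_cr) = (1/0.7)·√(π²×1.14×10^11×8.490×10^-6/9.537×10^5)
L = 4.52 m

L_max ≈ 4.52 m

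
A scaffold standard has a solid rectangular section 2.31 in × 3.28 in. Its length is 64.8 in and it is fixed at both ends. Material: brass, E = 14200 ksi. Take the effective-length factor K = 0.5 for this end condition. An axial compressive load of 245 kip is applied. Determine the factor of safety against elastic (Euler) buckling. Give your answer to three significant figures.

n ≈ 1.84

Buckling occurs about the weak axis: I_min = h·b³/12 with b = 2.31 in (the shorter side).
I_min = 3.28×2.31³/12 = 3.369 in⁴
Effective length L_e = K·L = 0.5 × 64.8 = 32.40 in
P_cr = π²EI / L_e² = π² × 14200×10³ × 3.369 / 32.40² = 4.498×10^5 lb
Factor of safety n = P_cr / P = 449.81 / 245 = 1.84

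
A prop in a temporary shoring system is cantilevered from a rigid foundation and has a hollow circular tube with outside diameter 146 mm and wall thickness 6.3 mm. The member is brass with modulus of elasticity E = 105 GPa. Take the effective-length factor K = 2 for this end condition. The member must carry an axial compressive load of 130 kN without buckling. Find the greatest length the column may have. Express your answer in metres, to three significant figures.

Inner diameter d_i = 146 − 2×6.3 = 133.4 mm
I = π(d_o⁴ − d_i⁴)/64 = π(146⁴ − 133.4⁴)/64 = 6.759×10^6 mm⁴
I = 6.759×10^-6 m⁴
At the buckling limit P_cr = P = 1.300×10^5 N
From P_cr = π²EI/(K·L)²:  L = (1/K)·√(π²EI/P_cr) = (1/2)·√(π²×1.05×10^11×6.759×10^-6/1.300×10^5)
L = 3.67 m

L_max ≈ 3.67 m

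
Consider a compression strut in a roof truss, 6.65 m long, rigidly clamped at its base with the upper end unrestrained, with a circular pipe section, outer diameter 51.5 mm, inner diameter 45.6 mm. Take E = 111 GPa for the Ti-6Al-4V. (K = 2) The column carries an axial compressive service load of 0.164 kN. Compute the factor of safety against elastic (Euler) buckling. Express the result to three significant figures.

n ≈ 5.02

d_o = 51.5 mm, d_i = 45.6 mm
I = π(d_o⁴ − d_i⁴)/64 = π(51.5⁴ − 45.60⁴)/64 = 1.331×10^5 mm⁴
I = 1.331×10^5 mm⁴ = 1.331×10^-7 m⁴
Effective length L_e = K·L = 2 × 6.65 = 13.30 m
P_cr = π²EI / L_e² = π² × 111×10⁹ × 1.331×10^-7 / 13.30² = 824.1 N
Factor of safety n = P_cr / P = 0.82408 / 0.164 = 5.02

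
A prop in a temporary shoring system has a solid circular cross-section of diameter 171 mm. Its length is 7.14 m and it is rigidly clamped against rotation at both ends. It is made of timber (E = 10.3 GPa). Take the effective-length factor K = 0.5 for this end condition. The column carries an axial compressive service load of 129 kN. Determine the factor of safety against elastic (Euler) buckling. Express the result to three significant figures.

I = πd⁴/64 = π×171⁴/64 = 4.197×10^7 mm⁴
I = 4.197×10^7 mm⁴ = 4.197×10^-5 m⁴
Effective length L_e = K·L = 0.5 × 7.14 = 3.570 m
P_cr = π²EI / L_e² = π² × 10.3×10⁹ × 4.197×10^-5 / 3.570² = 3.348×10^5 N
Factor of safety n = P_cr / P = 334.78 / 129 = 2.60

n ≈ 2.60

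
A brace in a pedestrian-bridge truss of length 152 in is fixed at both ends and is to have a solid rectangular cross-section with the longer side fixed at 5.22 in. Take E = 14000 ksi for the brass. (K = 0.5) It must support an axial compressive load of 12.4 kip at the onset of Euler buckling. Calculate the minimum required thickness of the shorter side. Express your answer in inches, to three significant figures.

b ≈ 1.06 in

L_e = K·L = 0.5 × 152 = 76.00 in
Required I = P_cr·L_e²/(π²E) = 1.240×10^4 × 76.00² / (π² × 1.40×10^7) = 0.5183 in⁴
Rectangle, weak axis: I_min = h·b³/12 with h = 5.22 in fixed  ⇒  b = (12I/h)^(1/3) = 1.06 in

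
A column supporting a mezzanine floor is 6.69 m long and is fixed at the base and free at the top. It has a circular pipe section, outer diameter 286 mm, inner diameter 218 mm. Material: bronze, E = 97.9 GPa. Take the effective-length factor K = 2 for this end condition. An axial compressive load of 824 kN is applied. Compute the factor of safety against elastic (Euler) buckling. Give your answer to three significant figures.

n ≈ 1.43

d_o = 286 mm, d_i = 218 mm
I = π(d_o⁴ − d_i⁴)/64 = π(286⁴ − 218.0⁴)/64 = 2.176×10^8 mm⁴
I = 2.176×10^8 mm⁴ = 2.176×10^-4 m⁴
Effective length L_e = K·L = 2 × 6.69 = 13.38 m
P_cr = π²EI / L_e² = π² × 97.9×10⁹ × 2.176×10^-4 / 13.38² = 1.174×10^6 N
Factor of safety n = P_cr / P = 1174.2 / 824 = 1.43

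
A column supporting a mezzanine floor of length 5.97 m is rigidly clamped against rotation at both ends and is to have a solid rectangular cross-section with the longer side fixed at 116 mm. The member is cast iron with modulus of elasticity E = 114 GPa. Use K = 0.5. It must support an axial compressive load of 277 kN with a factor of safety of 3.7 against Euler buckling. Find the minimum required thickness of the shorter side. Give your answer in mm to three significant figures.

Required P_cr = n·P = 3.7 × 277 = 1025 kN
L_e = K·L = 0.5 × 5.97 = 2.985 m
Required I = P_cr·L_e²/(π²E) = 1.025×10^6 × 2.985² / (π² × 1.14×10^11) = 8.116×10^-6 m⁴
I_req = 8.116×10^6 mm⁴
Rectangle, weak axis: I_min = h·b³/12 with h = 116 mm fixed  ⇒  b = (12I/h)^(1/3) = 94.3 mm

b ≈ 94.3 mm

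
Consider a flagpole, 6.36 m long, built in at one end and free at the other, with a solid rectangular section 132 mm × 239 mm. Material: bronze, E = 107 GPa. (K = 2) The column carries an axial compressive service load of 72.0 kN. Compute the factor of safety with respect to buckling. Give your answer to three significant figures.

n ≈ 4.15

Buckling occurs about the weak axis: I_min = h·b³/12 with b = 132 mm (the shorter side).
I_min = 239×132³/12 = 4.581×10^7 mm⁴
I = 4.581×10^7 mm⁴ = 4.581×10^-5 m⁴
Effective length L_e = K·L = 2 × 6.36 = 12.72 m
P_cr = π²EI / L_e² = π² × 107×10⁹ × 4.581×10^-5 / 12.72² = 2.990×10^5 N
Factor of safety n = P_cr / P = 298.98 / 72.0 = 4.15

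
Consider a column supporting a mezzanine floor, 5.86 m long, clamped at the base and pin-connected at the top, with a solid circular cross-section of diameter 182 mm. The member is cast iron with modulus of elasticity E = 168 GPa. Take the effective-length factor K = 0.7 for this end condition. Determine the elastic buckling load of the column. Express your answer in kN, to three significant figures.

I = πd⁴/64 = π×182⁴/64 = 5.386×10^7 mm⁴
I = 5.386×10^7 mm⁴ = 5.386×10^-5 m⁴
Effective length L_e = K·L = 0.7 × 5.86 = 4.102 m
P_cr = π²EI / L_e² = π² × 168×10⁹ × 5.386×10^-5 / 4.102² = 5.307×10^6 N

P_cr ≈ 5310 kN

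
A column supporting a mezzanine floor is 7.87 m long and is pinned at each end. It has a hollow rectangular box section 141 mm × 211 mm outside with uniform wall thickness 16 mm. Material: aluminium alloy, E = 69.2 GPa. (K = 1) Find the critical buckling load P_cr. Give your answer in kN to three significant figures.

Inner dimensions: h_i = 211 − 2×16 = 179.0 mm, b_i = 141 − 2×16 = 109.0 mm
Weak-axis I_min = (h_o·b_o³ − h_i·b_i³)/12 with b_o = 141, b_i = 109.0 mm (shorter outer/inner sides).
I_min = (211×141³ − 179.0×109.0³)/12 = 2.997×10^7 mm⁴
I = 2.997×10^7 mm⁴ = 2.997×10^-5 m⁴
Effective length L_e = K·L = 1 × 7.87 = 7.870 m
P_cr = π²EI / L_e² = π² × 69.2×10⁹ × 2.997×10^-5 / 7.870² = 3.305×10^5 N

P_cr ≈ 331 kN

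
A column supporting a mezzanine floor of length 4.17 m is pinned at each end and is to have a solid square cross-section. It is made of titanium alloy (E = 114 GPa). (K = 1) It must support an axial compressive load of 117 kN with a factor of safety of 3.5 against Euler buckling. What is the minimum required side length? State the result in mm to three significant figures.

Required P_cr = n·P = 3.5 × 117 = 409.5 kN
L_e = K·L = 1 × 4.17 = 4.170 m
Required I = P_cr·L_e²/(π²E) = 4.095×10^5 × 4.170² / (π² × 1.14×10^11) = 6.329×10^-6 m⁴
I_req = 6.329×10^6 mm⁴
Solid square: I = a⁴/12  ⇒  a = (12I)^(1/4) = (12×6.329×10^6)^(1/4) = 93.4 mm

a ≈ 93.4 mm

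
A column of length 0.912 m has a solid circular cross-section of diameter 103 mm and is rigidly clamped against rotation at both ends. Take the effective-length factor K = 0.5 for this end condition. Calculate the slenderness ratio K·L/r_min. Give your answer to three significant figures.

λ ≈ 17.7

I = πd⁴/64 = π×103⁴/64 = 5.525×10^6 mm⁴
A = 8.332×10^3 mm²;  r_min = √(I/A) = √(5.525×10^6/8.332×10^3) = 25.75 mm
L_e = K·L = 0.5 × 0.912 m = 0.4560 m = 456.00 mm
λ = L_e / r_min = 456.00 / 25.75 = 17.7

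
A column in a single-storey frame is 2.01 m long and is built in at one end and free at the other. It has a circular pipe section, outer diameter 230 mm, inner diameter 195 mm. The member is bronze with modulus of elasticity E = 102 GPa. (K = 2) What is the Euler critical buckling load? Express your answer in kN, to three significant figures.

d_o = 230 mm, d_i = 195 mm
I = π(d_o⁴ − d_i⁴)/64 = π(230⁴ − 195.0⁴)/64 = 6.639×10^7 mm⁴
I = 6.639×10^7 mm⁴ = 6.639×10^-5 m⁴
Effective length L_e = K·L = 2 × 2.01 = 4.020 m
P_cr = π²EI / L_e² = π² × 102×10⁹ × 6.639×10^-5 / 4.020² = 4.136×10^6 N

P_cr ≈ 4140 kN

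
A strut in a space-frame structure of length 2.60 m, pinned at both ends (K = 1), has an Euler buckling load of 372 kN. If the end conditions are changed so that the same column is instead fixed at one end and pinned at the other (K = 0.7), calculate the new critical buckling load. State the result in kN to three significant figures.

P_cr ≈ 759 kN

P_cr ∝ 1/K², so P_cr,new = P_cr,old × (K_old/K_new)² = 372 × (1/0.7)²
= 372 × 2.041 = 759 kN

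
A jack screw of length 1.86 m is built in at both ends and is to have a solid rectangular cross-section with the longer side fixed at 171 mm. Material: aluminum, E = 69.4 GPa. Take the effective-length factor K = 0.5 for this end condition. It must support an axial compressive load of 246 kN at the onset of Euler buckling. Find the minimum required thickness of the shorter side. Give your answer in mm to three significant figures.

b ≈ 27.9 mm

L_e = K·L = 0.5 × 1.86 = 0.9300 m
Required I = P_cr·L_e²/(π²E) = 2.460×10^5 × 0.9300² / (π² × 6.94×10^10) = 3.106×10^-7 m⁴
I_req = 3.106×10^5 mm⁴
Rectangle, weak axis: I_min = h·b³/12 with h = 171 mm fixed  ⇒  b = (12I/h)^(1/3) = 27.9 mm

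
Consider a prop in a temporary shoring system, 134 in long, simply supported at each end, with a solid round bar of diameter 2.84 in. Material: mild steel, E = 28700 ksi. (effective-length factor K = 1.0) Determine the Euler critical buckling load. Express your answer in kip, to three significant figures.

I = πd⁴/64 = π×2.84⁴/64 = 3.193 in⁴
Effective length L_e = K·L = 1 × 134 = 134.0 in
P_cr = π²EI / L_e² = π² × 28700×10³ × 3.193 / 134.0² = 5.038×10^4 lb

P_cr ≈ 50.4 kip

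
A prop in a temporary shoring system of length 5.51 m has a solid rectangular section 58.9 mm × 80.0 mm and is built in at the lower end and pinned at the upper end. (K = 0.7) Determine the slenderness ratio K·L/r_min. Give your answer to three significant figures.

Buckling occurs about the weak axis: I_min = h·b³/12 with b = 58.9 mm (the shorter side).
I_min = 80.0×58.9³/12 = 1.362×10^6 mm⁴
A = 4.712×10^3 mm²;  r_min = √(I/A) = √(1.362×10^6/4.712×10^3) = 17.00 mm
L_e = K·L = 0.7 × 5.51 m = 3.857 m = 3857.0 mm
λ = L_e / r_min = 3857.0 / 17.00 = 227

λ ≈ 227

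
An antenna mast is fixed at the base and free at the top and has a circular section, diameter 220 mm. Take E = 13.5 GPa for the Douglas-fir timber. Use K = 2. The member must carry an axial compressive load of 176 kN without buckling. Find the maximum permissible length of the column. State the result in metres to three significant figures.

I = πd⁴/64 = π×220⁴/64 = 1.150×10^8 mm⁴
I = 1.150×10^-4 m⁴
At the buckling limit P_cr = P = 1.760×10^5 N
From P_cr = π²EI/(K·L)²:  L = (1/K)·√(π²EI/P_cr) = (1/2)·√(π²×1.35×10^10×1.150×10^-4/1.760×10^5)
L = 4.67 m

L_max ≈ 4.67 m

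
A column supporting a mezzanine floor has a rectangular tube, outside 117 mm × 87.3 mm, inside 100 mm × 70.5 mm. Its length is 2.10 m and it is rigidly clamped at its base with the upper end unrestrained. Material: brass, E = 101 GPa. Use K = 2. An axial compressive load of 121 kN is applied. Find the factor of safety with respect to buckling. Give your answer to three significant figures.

n ≈ 1.67

Weak-axis I_min = (h_o·b_o³ − h_i·b_i³)/12 with b_o = 87.3, b_i = 70.50 mm (shorter outer/inner sides).
I_min = (117×87.3³ − 100.0×70.50³)/12 = 3.567×10^6 mm⁴
I = 3.567×10^6 mm⁴ = 3.567×10^-6 m⁴
Effective length L_e = K·L = 2 × 2.10 = 4.200 m
P_cr = π²EI / L_e² = π² × 101×10⁹ × 3.567×10^-6 / 4.200² = 2.016×10^5 N
Factor of safety n = P_cr / P = 201.57 / 121 = 1.67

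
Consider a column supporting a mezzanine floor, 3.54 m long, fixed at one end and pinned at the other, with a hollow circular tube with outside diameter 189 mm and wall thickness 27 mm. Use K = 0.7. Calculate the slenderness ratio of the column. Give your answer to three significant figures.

λ ≈ 42.7

Inner diameter d_i = 189 − 2×27 = 135.0 mm
I = π(d_o⁴ − d_i⁴)/64 = π(189⁴ − 135.0⁴)/64 = 4.633×10^7 mm⁴
A = 1.374×10^4 mm²;  r_min = √(I/A) = √(4.633×10^7/1.374×10^4) = 58.07 mm
L_e = K·L = 0.7 × 3.54 m = 2.478 m = 2478.0 mm
λ = L_e / r_min = 2478.0 / 58.07 = 42.7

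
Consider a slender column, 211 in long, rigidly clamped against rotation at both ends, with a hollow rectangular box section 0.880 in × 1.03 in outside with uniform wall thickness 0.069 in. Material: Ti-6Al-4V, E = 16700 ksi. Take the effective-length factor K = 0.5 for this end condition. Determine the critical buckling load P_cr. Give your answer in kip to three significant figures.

P_cr ≈ 0.417 kip

Inner dimensions: h_i = 1.03 − 2×0.069 = 0.8920 in, b_i = 0.880 − 2×0.069 = 0.7420 in
Weak-axis I_min = (h_o·b_o³ − h_i·b_i³)/12 with b_o = 0.880, b_i = 0.7420 in (shorter outer/inner sides).
I_min = (1.03×0.880³ − 0.8920×0.7420³)/12 = 2.813×10^-2 in⁴
Effective length L_e = K·L = 0.5 × 211 = 105.5 in
P_cr = π²EI / L_e² = π² × 16700×10³ × 2.813×10^-2 / 105.5² = 416.5 lb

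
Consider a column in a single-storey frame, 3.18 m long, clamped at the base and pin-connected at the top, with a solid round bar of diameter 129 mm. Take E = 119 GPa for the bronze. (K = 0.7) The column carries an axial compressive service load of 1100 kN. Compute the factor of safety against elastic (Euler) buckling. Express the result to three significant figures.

I = πd⁴/64 = π×129⁴/64 = 1.359×10^7 mm⁴
I = 1.359×10^7 mm⁴ = 1.359×10^-5 m⁴
Effective length L_e = K·L = 0.7 × 3.18 = 2.226 m
P_cr = π²EI / L_e² = π² × 119×10⁹ × 1.359×10^-5 / 2.226² = 3.222×10^6 N
Factor of safety n = P_cr / P = 3222.0 / 1100 = 2.93

n ≈ 2.93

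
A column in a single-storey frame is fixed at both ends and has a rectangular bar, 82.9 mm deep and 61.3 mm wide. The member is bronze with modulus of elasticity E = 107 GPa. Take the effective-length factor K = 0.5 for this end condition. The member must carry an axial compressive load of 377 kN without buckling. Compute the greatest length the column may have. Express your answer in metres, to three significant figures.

Buckling occurs about the weak axis: I_min = h·b³/12 with b = 61.3 mm (the shorter side).
I_min = 82.9×61.3³/12 = 1.591×10^6 mm⁴
I = 1.591×10^-6 m⁴
At the buckling limit P_cr = P = 3.770×10^5 N
From P_cr = π²EI/(K·L)²:  L = (1/K)·√(π²EI/P_cr) = (1/0.5)·√(π²×1.07×10^11×1.591×10^-6/3.770×10^5)
L = 4.22 m

L_max ≈ 4.22 m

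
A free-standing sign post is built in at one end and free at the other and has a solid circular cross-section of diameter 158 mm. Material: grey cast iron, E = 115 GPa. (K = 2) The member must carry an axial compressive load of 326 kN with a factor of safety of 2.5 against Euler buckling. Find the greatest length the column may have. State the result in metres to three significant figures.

L_max ≈ 3.26 m

I = πd⁴/64 = π×158⁴/64 = 3.059×10^7 mm⁴
I = 3.059×10^-5 m⁴
Required critical load P_cr = n·P = 2.5 × 326 = 815.0 kN = 8.150×10^5 N
From P_cr = π²EI/(K·L)²:  L = (1/K)·√(π²EI/P_cr) = (1/2)·√(π²×1.15×10^11×3.059×10^-5/8.150×10^5)
L = 3.26 m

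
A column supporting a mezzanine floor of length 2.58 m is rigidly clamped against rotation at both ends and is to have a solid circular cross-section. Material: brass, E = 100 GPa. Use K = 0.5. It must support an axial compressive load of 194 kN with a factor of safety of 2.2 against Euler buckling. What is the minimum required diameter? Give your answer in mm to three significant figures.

Required P_cr = n·P = 2.2 × 194 = 426.8 kN
L_e = K·L = 0.5 × 2.58 = 1.290 m
Required I = P_cr·L_e²/(π²E) = 4.268×10^5 × 1.290² / (π² × 1.00×10^11) = 7.196×10^-7 m⁴
I_req = 7.196×10^5 mm⁴
Solid circle: I = πd⁴/64  ⇒  d = (64I/π)^(1/4) = (64×7.196×10^5/π)^(1/4) = 61.9 mm

d ≈ 61.9 mm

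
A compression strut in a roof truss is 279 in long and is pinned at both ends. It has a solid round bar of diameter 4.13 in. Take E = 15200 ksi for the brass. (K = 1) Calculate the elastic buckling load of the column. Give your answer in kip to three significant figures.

P_cr ≈ 27.5 kip

I = πd⁴/64 = π×4.13⁴/64 = 14.28 in⁴
Effective length L_e = K·L = 1 × 279 = 279.0 in
P_cr = π²EI / L_e² = π² × 15200×10³ × 14.28 / 279.0² = 2.752×10^4 lb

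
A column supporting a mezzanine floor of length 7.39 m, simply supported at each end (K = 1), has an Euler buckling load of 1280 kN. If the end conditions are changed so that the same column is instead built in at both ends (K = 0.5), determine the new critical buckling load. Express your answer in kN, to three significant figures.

P_cr ∝ 1/K², so P_cr,new = P_cr,old × (K_old/K_new)² = 1280 × (1/0.5)²
= 1280 × 4.000 = 5120 kN

P_cr ≈ 5120 kN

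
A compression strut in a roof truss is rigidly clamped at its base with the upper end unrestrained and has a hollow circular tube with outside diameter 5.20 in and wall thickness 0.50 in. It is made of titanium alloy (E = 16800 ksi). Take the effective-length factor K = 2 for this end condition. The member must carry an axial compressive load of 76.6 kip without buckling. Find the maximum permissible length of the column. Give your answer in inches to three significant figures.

L_max ≈ 106 in

Inner diameter d_i = 5.20 − 2×0.50 = 4.200 in
I = π(d_o⁴ − d_i⁴)/64 = π(5.20⁴ − 4.200⁴)/64 = 20.62 in⁴
At the buckling limit P_cr = P = 7.660×10^4 lb
From P_cr = π²EI/(K·L)²:  L = (1/K)·√(π²EI/P_cr) = (1/2)·√(π²×1.68×10^7×20.62/7.660×10^4)
L = 106 in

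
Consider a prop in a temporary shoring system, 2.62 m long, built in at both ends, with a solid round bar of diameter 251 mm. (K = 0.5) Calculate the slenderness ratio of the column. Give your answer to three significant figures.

λ ≈ 20.9

I = πd⁴/64 = π×251⁴/64 = 1.948×10^8 mm⁴
A = 4.948×10^4 mm²;  r_min = √(I/A) = √(1.948×10^8/4.948×10^4) = 62.75 mm
L_e = K·L = 0.5 × 2.62 m = 1.310 m = 1310.0 mm
λ = L_e / r_min = 1310.0 / 62.75 = 20.9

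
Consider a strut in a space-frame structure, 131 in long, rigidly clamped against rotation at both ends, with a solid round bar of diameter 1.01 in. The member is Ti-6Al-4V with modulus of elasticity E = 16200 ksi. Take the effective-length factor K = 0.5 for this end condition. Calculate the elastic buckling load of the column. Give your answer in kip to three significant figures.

I = πd⁴/64 = π×1.01⁴/64 = 5.108×10^-2 in⁴
Effective length L_e = K·L = 0.5 × 131 = 65.50 in
P_cr = π²EI / L_e² = π² × 16200×10³ × 5.108×10^-2 / 65.50² = 1.904×10^3 lb

P_cr ≈ 1.90 kip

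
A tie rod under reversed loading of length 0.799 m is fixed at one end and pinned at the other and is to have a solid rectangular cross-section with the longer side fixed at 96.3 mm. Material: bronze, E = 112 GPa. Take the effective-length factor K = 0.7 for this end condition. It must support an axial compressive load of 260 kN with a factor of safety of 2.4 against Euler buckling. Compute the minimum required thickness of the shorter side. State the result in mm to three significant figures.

Required P_cr = n·P = 2.4 × 260 = 624.0 kN
L_e = K·L = 0.7 × 0.799 = 0.5593 m
Required I = P_cr·L_e²/(π²E) = 6.240×10^5 × 0.5593² / (π² × 1.12×10^11) = 1.766×10^-7 m⁴
I_req = 1.766×10^5 mm⁴
Rectangle, weak axis: I_min = h·b³/12 with h = 96.3 mm fixed  ⇒  b = (12I/h)^(1/3) = 28.0 mm

b ≈ 28.0 mm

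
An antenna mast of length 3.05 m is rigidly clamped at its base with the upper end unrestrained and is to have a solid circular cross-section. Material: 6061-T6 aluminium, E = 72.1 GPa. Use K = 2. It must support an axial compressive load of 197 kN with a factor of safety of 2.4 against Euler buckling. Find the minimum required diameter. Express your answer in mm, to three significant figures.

d ≈ 150 mm

Required P_cr = n·P = 2.4 × 197 = 472.8 kN
L_e = K·L = 2 × 3.05 = 6.100 m
Required I = P_cr·L_e²/(π²E) = 4.728×10^5 × 6.100² / (π² × 7.21×10^10) = 2.472×10^-5 m⁴
I_req = 2.472×10^7 mm⁴
Solid circle: I = πd⁴/64  ⇒  d = (64I/π)^(1/4) = (64×2.472×10^7/π)^(1/4) = 150 mm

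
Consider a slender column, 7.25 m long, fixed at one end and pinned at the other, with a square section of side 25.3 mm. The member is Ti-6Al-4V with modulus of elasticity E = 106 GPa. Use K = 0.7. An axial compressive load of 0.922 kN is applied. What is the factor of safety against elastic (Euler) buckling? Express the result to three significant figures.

n ≈ 1.50

I = a⁴/12 = 25.3⁴/12 = 3.414×10^4 mm⁴
I = 3.414×10^4 mm⁴ = 3.414×10^-8 m⁴
Effective length L_e = K·L = 0.7 × 7.25 = 5.075 m
P_cr = π²EI / L_e² = π² × 106×10⁹ × 3.414×10^-8 / 5.075² = 1.387×10^3 N
Factor of safety n = P_cr / P = 1.3869 / 0.922 = 1.50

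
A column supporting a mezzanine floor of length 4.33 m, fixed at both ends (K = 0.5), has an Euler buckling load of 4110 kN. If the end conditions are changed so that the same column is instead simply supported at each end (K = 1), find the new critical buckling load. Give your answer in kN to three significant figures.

P_cr ≈ 1030 kN

P_cr ∝ 1/K², so P_cr,new = P_cr,old × (K_old/K_new)² = 4110 × (0.5/1)²
= 4110 × 0.2500 = 1030 kN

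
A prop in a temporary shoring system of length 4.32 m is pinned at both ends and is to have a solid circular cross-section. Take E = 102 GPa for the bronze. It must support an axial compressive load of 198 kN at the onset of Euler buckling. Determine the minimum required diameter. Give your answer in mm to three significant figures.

L_e = K·L = 1 × 4.32 = 4.320 m
Required I = P_cr·L_e²/(π²E) = 1.980×10^5 × 4.320² / (π² × 1.02×10^11) = 3.671×10^-6 m⁴
I_req = 3.671×10^6 mm⁴
Solid circle: I = πd⁴/64  ⇒  d = (64I/π)^(1/4) = (64×3.671×10^6/π)^(1/4) = 93.0 mm

d ≈ 93.0 mm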